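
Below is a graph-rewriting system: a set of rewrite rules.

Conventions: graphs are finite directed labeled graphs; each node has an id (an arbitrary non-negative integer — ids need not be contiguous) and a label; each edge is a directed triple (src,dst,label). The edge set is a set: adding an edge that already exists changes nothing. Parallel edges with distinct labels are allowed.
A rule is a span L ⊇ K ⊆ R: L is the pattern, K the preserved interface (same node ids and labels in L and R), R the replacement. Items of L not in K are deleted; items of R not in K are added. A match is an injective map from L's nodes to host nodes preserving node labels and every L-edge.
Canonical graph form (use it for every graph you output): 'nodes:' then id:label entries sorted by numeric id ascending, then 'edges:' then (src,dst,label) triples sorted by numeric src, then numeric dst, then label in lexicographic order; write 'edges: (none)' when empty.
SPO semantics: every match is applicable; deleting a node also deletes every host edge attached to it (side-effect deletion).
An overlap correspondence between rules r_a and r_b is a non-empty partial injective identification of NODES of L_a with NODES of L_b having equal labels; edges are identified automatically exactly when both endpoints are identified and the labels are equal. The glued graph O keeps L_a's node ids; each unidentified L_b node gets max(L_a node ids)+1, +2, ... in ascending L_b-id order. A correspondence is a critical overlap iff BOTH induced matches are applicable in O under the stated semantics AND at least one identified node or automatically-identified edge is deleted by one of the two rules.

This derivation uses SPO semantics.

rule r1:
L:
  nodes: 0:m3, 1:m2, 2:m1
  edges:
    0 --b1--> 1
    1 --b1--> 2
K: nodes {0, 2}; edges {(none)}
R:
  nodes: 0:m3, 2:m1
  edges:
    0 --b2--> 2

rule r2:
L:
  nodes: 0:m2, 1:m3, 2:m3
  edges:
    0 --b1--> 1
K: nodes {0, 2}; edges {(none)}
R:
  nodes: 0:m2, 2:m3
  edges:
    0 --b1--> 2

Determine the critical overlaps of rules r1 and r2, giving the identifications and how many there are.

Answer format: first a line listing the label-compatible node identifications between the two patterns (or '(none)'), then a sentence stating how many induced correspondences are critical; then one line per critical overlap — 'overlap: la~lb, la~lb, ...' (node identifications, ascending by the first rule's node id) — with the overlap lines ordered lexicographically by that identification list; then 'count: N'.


label-compatible node identifications between L(r1) and L(r2): 0~1, 0~2, 1~0
4 of the induced correspondences are critical overlaps of r1 and r2.
overlap: 0~1
overlap: 0~1, 1~0
overlap: 0~2, 1~0
overlap: 1~0
count: 4


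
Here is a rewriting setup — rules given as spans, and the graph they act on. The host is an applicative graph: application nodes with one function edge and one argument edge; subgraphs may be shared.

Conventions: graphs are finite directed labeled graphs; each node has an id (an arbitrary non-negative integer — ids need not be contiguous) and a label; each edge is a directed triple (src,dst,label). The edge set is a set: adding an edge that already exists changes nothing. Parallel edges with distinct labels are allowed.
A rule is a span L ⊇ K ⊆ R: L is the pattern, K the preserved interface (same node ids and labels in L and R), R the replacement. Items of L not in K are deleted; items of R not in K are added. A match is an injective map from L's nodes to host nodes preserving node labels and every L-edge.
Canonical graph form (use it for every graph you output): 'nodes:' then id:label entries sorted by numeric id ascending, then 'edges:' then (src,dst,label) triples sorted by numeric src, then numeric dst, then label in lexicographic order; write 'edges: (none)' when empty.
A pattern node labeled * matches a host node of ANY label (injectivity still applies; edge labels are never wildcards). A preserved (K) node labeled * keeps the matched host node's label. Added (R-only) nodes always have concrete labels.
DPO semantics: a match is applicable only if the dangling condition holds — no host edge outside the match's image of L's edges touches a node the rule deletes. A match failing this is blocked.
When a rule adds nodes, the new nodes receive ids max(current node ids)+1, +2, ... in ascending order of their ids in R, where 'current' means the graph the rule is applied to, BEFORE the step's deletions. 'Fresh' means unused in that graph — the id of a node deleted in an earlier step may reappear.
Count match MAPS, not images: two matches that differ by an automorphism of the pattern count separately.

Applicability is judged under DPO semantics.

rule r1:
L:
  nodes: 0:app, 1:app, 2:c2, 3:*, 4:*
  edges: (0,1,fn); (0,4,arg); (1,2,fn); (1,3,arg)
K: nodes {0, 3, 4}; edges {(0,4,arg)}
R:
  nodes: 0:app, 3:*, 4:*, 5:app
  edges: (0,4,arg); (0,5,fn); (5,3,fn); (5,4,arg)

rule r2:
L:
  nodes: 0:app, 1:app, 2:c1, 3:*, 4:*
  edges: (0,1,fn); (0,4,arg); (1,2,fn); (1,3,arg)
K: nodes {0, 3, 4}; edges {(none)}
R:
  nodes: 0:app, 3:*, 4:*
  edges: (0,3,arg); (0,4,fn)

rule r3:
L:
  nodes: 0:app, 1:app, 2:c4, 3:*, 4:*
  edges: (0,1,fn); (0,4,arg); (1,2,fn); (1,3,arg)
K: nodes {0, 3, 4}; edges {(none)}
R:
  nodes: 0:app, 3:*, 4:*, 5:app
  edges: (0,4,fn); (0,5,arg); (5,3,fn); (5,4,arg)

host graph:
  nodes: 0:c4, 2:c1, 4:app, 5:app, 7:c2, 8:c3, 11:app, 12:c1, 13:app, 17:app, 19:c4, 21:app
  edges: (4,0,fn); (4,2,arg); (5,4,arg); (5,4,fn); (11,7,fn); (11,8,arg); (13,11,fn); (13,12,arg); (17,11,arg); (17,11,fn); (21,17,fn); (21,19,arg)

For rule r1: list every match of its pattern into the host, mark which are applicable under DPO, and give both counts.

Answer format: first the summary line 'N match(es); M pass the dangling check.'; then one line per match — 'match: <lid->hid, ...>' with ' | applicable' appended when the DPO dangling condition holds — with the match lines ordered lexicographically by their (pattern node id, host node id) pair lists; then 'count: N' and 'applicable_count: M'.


1 match(es); 0 pass the dangling check.
match: 0->13, 1->11, 2->7, 3->8, 4->12
count: 1
applicable_count: 0


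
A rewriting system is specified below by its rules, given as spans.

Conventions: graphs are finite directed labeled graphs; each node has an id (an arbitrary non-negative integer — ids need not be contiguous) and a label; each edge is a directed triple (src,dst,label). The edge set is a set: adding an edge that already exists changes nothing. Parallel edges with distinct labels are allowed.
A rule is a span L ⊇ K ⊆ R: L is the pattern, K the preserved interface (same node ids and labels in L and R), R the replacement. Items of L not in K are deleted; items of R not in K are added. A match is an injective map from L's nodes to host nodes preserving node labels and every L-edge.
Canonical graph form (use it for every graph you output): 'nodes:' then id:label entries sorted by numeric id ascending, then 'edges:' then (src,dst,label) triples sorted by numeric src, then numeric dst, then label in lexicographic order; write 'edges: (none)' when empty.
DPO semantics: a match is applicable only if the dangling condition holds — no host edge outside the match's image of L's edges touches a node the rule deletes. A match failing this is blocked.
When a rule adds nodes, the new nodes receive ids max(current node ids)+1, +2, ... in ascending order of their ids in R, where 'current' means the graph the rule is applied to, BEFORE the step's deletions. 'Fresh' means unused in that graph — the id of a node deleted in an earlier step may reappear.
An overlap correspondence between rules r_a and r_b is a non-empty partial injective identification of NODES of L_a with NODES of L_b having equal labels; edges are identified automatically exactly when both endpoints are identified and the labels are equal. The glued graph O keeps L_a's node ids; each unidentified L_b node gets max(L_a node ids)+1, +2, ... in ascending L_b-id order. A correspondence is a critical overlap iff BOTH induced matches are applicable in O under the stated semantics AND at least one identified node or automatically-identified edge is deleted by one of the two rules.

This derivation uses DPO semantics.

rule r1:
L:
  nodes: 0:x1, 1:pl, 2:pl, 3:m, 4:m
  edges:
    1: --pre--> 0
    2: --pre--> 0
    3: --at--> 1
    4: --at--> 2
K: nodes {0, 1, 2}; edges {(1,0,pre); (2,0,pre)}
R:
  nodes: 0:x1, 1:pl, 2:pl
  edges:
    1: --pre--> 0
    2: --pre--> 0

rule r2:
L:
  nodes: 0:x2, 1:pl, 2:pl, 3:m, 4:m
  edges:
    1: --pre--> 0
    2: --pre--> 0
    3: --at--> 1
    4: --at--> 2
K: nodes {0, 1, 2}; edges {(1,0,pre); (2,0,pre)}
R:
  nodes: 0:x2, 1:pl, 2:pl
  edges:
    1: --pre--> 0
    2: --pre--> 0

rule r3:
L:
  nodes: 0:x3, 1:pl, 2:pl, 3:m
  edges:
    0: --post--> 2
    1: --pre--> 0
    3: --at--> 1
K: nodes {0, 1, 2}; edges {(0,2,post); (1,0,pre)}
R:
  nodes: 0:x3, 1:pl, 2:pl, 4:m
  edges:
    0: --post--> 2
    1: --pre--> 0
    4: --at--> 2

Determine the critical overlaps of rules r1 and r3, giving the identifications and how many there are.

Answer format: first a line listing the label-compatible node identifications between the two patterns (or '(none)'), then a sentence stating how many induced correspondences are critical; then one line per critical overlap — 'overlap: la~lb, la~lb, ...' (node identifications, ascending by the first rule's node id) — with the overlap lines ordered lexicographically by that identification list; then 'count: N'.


label-compatible node identifications between L(r1) and L(r3): 1~1, 1~2, 2~1, 2~2, 3~3, 4~3
4 of the induced correspondences are critical overlaps of r1 and r3.
overlap: 1~1, 2~2, 3~3
overlap: 1~1, 3~3
overlap: 1~2, 2~1, 4~3
overlap: 2~1, 4~3
count: 4


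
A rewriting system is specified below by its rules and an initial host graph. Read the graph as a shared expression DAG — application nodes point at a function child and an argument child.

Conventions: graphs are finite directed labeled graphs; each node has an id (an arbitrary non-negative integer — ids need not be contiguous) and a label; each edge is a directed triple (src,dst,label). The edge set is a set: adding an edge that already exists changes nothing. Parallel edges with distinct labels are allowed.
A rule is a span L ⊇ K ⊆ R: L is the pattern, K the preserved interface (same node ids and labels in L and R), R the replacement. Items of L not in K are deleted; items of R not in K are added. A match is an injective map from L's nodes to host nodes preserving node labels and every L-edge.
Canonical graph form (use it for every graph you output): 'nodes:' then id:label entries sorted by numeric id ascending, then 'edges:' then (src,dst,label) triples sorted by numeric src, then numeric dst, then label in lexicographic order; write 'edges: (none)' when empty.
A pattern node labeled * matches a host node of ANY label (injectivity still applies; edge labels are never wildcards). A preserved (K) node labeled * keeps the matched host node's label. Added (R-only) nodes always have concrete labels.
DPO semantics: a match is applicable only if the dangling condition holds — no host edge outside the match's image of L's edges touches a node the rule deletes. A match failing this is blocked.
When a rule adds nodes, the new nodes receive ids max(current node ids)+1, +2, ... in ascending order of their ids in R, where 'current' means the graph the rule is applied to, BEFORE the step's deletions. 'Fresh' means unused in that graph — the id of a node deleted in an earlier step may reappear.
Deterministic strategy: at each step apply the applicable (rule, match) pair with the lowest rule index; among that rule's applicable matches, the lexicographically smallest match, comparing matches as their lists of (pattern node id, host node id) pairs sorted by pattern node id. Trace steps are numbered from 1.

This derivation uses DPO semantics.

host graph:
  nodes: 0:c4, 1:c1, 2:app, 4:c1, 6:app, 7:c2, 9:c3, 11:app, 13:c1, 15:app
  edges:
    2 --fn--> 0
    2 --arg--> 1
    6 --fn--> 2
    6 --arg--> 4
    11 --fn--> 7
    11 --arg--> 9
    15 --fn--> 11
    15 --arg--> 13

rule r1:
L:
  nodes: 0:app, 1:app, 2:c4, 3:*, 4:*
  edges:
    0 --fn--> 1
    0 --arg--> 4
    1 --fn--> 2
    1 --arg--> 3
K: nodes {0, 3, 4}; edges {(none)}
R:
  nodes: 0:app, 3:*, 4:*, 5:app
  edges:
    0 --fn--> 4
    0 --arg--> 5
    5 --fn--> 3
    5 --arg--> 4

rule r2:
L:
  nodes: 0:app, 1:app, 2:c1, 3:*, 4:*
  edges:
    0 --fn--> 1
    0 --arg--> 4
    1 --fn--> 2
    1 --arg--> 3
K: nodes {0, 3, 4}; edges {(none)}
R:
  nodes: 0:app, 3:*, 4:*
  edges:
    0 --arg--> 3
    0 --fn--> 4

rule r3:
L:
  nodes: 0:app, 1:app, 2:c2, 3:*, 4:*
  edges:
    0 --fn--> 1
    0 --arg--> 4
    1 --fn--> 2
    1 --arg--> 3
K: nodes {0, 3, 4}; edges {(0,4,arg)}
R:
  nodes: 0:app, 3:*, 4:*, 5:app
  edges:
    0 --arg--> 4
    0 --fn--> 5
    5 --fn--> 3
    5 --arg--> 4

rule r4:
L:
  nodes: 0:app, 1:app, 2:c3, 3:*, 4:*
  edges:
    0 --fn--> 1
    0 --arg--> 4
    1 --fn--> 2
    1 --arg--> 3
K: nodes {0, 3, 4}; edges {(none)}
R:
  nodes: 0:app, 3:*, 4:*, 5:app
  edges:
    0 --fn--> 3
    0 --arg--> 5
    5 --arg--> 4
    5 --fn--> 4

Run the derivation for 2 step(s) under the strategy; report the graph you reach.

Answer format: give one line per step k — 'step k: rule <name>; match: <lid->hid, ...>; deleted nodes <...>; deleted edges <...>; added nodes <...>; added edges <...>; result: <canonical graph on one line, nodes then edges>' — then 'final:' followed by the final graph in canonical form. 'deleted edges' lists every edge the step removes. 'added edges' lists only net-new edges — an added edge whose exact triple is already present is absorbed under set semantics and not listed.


step 1: rule r1; match: 0->6, 1->2, 2->0, 3->1, 4->4; deleted nodes 0, 2; deleted edges (2,0,fn); (2,1,arg); (6,2,fn); (6,4,arg); added nodes 16; added edges (6,4,fn); (6,16,arg); (16,1,fn); (16,4,arg); result: nodes: 1:c1, 4:c1, 6:app, 7:c2, 9:c3, 11:app, 13:c1, 15:app, 16:app edges: (6,4,fn); (6,16,arg); (11,7,fn); (11,9,arg); (15,11,fn); (15,13,arg); (16,1,fn); (16,4,arg)
step 2: rule r3; match: 0->15, 1->11, 2->7, 3->9, 4->13; deleted nodes 7, 11; deleted edges (11,7,fn); (11,9,arg); (15,11,fn); added nodes 17; added edges (15,17,fn); (17,9,fn); (17,13,arg); result: nodes: 1:c1, 4:c1, 6:app, 9:c3, 13:c1, 15:app, 16:app, 17:app edges: (6,4,fn); (6,16,arg); (15,13,arg); (15,17,fn); (16,1,fn); (16,4,arg); (17,9,fn); (17,13,arg)
final:
nodes: 1:c1, 4:c1, 6:app, 9:c3, 13:c1, 15:app, 16:app, 17:app
edges: (6,4,fn); (6,16,arg); (15,13,arg); (15,17,fn); (16,1,fn); (16,4,arg); (17,9,fn); (17,13,arg)


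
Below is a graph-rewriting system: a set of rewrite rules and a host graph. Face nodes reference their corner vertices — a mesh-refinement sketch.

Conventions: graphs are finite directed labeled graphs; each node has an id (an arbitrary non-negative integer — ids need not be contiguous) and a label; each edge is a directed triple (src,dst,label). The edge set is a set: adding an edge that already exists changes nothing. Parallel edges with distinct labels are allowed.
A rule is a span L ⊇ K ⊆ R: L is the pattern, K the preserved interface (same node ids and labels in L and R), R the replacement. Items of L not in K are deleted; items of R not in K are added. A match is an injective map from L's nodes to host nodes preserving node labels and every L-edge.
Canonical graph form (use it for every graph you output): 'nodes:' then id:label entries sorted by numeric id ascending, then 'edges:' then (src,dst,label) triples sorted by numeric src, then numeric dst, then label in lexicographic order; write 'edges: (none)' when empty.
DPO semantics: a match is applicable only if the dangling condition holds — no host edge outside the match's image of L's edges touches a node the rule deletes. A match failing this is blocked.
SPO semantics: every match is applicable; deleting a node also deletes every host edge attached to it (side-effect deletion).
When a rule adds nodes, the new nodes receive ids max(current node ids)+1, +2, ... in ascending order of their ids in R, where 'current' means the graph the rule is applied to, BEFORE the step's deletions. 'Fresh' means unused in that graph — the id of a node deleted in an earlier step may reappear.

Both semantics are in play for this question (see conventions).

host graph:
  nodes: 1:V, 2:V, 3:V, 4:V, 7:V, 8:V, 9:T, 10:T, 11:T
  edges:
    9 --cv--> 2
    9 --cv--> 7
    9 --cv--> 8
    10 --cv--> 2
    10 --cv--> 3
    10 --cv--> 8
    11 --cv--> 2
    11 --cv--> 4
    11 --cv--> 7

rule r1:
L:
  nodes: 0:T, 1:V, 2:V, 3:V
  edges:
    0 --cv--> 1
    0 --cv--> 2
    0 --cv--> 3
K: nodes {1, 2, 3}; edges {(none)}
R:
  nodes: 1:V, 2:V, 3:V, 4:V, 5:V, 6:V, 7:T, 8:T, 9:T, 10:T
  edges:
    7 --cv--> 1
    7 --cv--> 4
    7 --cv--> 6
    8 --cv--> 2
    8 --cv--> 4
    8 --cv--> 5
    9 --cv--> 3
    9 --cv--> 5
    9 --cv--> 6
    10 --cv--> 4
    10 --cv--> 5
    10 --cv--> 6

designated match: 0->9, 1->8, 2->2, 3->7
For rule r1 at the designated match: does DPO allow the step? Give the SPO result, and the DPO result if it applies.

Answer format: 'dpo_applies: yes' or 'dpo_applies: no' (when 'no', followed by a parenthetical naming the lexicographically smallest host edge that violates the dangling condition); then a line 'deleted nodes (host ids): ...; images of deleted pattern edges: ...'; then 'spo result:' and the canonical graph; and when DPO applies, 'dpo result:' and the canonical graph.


dpo_applies: yes
deleted nodes (host ids): 9; images of deleted pattern edges: (9,2,cv); (9,7,cv); (9,8,cv)
spo result:
nodes: 1:V, 2:V, 3:V, 4:V, 7:V, 8:V, 10:T, 11:T, 12:V, 13:V, 14:V, 15:T, 16:T, 17:T, 18:T
edges: (10,2,cv); (10,3,cv); (10,8,cv); (11,2,cv); (11,4,cv); (11,7,cv); (15,8,cv); (15,12,cv); (15,14,cv); (16,2,cv); (16,12,cv); (16,13,cv); (17,7,cv); (17,13,cv); (17,14,cv); (18,12,cv); (18,13,cv); (18,14,cv)
dpo result:
nodes: 1:V, 2:V, 3:V, 4:V, 7:V, 8:V, 10:T, 11:T, 12:V, 13:V, 14:V, 15:T, 16:T, 17:T, 18:T
edges: (10,2,cv); (10,3,cv); (10,8,cv); (11,2,cv); (11,4,cv); (11,7,cv); (15,8,cv); (15,12,cv); (15,14,cv); (16,2,cv); (16,12,cv); (16,13,cv); (17,7,cv); (17,13,cv); (17,14,cv); (18,12,cv); (18,13,cv); (18,14,cv)


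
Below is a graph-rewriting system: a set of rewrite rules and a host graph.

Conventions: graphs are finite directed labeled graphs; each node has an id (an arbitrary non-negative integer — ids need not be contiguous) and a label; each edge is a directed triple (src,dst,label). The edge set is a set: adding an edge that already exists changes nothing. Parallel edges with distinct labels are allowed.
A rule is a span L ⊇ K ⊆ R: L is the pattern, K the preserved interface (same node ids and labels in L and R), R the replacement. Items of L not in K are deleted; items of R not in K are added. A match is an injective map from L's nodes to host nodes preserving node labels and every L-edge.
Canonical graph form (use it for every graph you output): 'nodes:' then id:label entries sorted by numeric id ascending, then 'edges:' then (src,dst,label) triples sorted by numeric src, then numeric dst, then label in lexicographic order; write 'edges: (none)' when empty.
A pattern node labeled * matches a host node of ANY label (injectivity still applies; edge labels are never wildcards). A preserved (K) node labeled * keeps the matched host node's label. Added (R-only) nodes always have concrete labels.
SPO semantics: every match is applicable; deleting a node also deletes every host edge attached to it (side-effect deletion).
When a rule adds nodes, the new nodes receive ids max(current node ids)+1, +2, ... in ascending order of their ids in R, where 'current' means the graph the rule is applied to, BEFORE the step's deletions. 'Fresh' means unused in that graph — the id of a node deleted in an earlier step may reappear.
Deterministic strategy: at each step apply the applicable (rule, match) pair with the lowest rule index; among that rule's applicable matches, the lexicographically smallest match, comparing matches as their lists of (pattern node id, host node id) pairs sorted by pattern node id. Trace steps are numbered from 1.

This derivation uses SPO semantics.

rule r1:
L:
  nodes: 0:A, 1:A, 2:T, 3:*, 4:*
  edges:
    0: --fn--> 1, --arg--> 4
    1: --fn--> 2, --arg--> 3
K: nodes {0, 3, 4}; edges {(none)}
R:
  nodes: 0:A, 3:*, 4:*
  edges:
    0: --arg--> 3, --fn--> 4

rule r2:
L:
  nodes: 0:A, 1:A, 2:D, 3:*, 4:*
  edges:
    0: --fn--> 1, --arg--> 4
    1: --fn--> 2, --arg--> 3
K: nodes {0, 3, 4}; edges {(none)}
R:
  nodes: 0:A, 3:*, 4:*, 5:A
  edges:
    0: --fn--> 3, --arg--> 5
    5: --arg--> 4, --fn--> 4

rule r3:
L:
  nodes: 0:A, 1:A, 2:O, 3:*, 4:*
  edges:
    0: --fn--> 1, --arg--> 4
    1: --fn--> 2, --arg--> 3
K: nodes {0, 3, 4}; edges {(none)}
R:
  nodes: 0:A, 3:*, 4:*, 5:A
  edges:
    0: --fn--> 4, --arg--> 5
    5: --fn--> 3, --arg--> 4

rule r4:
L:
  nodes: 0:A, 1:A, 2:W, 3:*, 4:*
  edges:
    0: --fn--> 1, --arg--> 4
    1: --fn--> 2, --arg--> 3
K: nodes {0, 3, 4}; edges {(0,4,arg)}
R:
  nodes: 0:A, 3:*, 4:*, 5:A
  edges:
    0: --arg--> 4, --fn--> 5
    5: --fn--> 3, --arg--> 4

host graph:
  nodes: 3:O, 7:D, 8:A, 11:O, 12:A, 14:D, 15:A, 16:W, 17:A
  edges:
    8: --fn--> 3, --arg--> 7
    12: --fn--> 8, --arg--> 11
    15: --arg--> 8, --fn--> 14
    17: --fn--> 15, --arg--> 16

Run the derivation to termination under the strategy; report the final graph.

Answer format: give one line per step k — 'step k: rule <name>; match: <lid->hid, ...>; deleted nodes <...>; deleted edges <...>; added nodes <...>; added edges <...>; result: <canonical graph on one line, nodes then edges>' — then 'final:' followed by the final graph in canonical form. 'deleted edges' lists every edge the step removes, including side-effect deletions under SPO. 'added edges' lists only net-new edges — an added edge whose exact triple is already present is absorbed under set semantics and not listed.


step 1: rule r2; match: 0->17, 1->15, 2->14, 3->8, 4->16; deleted nodes 14, 15; deleted edges (15,8,arg); (15,14,fn); (17,15,fn); (17,16,arg); added nodes 18; added edges (17,8,fn); (17,18,arg); (18,16,arg); (18,16,fn); result: nodes: 3:O, 7:D, 8:A, 11:O, 12:A, 16:W, 17:A, 18:A edges: (8,3,fn); (8,7,arg); (12,8,fn); (12,11,arg); (17,8,fn); (17,18,arg); (18,16,arg); (18,16,fn)
step 2: rule r3; match: 0->12, 1->8, 2->3, 3->7, 4->11; deleted nodes 3, 8; deleted edges (8,3,fn); (8,7,arg); (12,8,fn); (12,11,arg); (17,8,fn); added nodes 19; added edges (12,11,fn); (12,19,arg); (19,7,fn); (19,11,arg); result: nodes: 7:D, 11:O, 12:A, 16:W, 17:A, 18:A, 19:A edges: (12,11,fn); (12,19,arg); (17,18,arg); (18,16,arg); (18,16,fn); (19,7,fn); (19,11,arg)
final:
nodes: 7:D, 11:O, 12:A, 16:W, 17:A, 18:A, 19:A
edges: (12,11,fn); (12,19,arg); (17,18,arg); (18,16,arg); (18,16,fn); (19,7,fn); (19,11,arg)


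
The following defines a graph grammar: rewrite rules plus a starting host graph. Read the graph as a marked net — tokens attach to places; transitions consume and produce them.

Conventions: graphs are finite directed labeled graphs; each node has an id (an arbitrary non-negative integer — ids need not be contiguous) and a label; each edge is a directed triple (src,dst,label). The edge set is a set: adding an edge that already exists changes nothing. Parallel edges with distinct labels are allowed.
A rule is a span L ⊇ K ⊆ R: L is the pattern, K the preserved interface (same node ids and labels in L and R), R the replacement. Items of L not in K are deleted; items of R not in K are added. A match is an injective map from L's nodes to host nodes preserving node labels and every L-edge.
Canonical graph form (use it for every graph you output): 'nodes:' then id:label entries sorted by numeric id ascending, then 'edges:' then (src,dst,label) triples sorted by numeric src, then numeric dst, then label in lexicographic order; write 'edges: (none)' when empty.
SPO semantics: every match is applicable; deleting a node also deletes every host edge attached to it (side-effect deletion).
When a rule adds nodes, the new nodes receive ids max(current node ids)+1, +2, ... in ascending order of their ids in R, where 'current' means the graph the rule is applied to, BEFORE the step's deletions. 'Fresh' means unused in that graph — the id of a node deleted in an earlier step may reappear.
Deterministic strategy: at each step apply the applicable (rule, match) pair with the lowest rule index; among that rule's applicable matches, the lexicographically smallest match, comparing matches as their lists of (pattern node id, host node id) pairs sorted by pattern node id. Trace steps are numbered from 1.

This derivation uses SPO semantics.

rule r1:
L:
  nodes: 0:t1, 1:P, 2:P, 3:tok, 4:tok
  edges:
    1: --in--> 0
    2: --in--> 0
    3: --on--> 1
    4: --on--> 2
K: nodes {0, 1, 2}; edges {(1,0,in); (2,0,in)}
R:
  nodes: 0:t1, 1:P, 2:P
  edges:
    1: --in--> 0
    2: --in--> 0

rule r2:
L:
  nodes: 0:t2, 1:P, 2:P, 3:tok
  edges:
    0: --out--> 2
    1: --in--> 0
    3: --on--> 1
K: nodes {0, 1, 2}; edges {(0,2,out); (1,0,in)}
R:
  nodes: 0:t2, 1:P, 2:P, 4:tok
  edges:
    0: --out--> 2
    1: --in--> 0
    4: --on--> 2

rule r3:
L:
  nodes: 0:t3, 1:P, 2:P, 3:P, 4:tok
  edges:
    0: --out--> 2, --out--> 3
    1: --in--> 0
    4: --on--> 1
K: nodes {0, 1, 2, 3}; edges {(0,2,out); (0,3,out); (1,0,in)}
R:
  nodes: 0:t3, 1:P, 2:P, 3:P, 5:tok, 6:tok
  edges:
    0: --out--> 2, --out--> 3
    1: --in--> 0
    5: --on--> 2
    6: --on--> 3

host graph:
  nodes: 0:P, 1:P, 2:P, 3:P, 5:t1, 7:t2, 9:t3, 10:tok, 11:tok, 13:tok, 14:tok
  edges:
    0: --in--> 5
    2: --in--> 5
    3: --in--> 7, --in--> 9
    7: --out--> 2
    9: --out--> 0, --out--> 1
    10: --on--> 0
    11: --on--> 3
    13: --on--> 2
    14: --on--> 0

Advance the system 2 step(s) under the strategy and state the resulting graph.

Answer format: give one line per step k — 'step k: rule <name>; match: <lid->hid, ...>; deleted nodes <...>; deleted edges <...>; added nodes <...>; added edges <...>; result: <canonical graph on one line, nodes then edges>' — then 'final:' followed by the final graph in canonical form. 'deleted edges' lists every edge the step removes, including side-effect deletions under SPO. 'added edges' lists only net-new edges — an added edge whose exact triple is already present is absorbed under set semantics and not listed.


step 1: rule r1; match: 0->5, 1->0, 2->2, 3->10, 4->13; deleted nodes 10, 13; deleted edges (10,0,on); (13,2,on); added nodes (none); added edges (none); result: nodes: 0:P, 1:P, 2:P, 3:P, 5:t1, 7:t2, 9:t3, 11:tok, 14:tok edges: (0,5,in); (2,5,in); (3,7,in); (3,9,in); (7,2,out); (9,0,out); (9,1,out); (11,3,on); (14,0,on)
step 2: rule r2; match: 0->7, 1->3, 2->2, 3->11; deleted nodes 11; deleted edges (11,3,on); added nodes 15; added edges (15,2,on); result: nodes: 0:P, 1:P, 2:P, 3:P, 5:t1, 7:t2, 9:t3, 14:tok, 15:tok edges: (0,5,in); (2,5,in); (3,7,in); (3,9,in); (7,2,out); (9,0,out); (9,1,out); (14,0,on); (15,2,on)
final:
nodes: 0:P, 1:P, 2:P, 3:P, 5:t1, 7:t2, 9:t3, 14:tok, 15:tok
edges: (0,5,in); (2,5,in); (3,7,in); (3,9,in); (7,2,out); (9,0,out); (9,1,out); (14,0,on); (15,2,on)


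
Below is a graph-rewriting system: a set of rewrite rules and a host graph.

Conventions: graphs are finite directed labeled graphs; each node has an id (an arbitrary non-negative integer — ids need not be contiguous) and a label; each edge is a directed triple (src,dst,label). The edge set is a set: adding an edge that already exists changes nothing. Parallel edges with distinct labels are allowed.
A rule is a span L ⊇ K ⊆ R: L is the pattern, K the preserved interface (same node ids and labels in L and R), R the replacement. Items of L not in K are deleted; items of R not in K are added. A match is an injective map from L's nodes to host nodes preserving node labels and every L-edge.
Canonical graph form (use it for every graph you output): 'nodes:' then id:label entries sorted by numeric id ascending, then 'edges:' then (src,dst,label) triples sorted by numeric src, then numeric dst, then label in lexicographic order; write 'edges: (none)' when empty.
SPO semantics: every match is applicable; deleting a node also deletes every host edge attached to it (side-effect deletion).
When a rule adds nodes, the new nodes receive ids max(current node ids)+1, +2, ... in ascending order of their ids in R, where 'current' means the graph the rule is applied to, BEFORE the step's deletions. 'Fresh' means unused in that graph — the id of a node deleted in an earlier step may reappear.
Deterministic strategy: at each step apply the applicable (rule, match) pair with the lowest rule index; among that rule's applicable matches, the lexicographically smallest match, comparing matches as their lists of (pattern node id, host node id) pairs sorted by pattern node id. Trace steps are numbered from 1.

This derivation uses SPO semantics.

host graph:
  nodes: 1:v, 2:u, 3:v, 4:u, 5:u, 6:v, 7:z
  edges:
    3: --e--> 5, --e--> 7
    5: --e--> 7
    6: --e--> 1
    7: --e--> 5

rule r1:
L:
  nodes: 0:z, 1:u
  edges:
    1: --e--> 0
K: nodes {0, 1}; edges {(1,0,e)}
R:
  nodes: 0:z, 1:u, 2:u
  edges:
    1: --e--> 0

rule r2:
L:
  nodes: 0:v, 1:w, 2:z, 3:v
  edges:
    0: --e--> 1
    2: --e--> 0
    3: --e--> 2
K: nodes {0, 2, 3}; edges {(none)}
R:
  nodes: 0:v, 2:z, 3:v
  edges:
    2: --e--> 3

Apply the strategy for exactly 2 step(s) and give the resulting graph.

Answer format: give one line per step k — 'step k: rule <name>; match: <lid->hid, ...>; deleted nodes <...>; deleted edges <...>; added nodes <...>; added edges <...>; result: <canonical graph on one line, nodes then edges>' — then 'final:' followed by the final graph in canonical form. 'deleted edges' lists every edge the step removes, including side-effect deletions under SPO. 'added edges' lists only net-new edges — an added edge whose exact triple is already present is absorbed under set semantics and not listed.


step 1: rule r1; match: 0->7, 1->5; deleted nodes (none); deleted edges (none); added nodes 8; added edges (none); result: nodes: 1:v, 2:u, 3:v, 4:u, 5:u, 6:v, 7:z, 8:u edges: (3,5,e); (3,7,e); (5,7,e); (6,1,e); (7,5,e)
step 2: rule r1; match: 0->7, 1->5; deleted nodes (none); deleted edges (none); added nodes 9; added edges (none); result: nodes: 1:v, 2:u, 3:v, 4:u, 5:u, 6:v, 7:z, 8:u, 9:u edges: (3,5,e); (3,7,e); (5,7,e); (6,1,e); (7,5,e)
final:
nodes: 1:v, 2:u, 3:v, 4:u, 5:u, 6:v, 7:z, 8:u, 9:u
edges: (3,5,e); (3,7,e); (5,7,e); (6,1,e); (7,5,e)


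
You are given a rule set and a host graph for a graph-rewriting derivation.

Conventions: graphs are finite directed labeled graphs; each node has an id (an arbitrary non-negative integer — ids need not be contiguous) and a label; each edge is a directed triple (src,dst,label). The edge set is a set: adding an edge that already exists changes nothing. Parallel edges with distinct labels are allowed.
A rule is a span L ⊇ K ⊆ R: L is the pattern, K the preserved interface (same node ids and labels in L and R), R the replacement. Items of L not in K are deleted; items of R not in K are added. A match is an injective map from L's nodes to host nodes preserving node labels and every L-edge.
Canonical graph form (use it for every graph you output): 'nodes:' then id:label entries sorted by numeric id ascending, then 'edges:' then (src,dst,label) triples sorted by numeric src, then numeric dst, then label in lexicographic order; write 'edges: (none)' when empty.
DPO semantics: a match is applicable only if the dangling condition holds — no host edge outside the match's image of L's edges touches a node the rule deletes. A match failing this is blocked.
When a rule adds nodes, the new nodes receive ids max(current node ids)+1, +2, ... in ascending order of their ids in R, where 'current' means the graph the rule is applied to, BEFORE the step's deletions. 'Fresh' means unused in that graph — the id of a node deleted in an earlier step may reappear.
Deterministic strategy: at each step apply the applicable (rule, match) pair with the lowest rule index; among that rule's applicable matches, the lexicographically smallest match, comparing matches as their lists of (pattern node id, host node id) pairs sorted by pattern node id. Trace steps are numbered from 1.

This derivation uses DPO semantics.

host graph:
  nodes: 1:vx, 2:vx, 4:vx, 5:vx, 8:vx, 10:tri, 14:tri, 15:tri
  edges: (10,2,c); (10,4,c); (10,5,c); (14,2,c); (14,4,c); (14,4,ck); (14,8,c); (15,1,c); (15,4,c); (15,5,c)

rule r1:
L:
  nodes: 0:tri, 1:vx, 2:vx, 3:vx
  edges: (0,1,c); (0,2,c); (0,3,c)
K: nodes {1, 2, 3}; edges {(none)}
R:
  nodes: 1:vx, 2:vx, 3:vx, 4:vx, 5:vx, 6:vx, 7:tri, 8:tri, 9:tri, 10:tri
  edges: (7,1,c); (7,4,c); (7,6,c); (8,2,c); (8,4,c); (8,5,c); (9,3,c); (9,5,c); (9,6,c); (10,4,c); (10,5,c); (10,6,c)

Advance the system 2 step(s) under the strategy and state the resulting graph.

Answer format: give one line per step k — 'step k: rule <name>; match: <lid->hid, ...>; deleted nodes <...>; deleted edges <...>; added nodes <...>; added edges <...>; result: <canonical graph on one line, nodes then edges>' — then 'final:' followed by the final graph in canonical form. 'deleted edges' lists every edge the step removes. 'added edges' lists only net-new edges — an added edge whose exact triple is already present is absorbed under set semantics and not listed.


step 1: rule r1; match: 0->10, 1->2, 2->4, 3->5; deleted nodes 10; deleted edges (10,2,c); (10,4,c); (10,5,c); added nodes 16, 17, 18, 19, 20, 21, 22; added edges (19,2,c); (19,16,c); (19,18,c); (20,4,c); (20,16,c); (20,17,c); (21,5,c); (21,17,c); (21,18,c); (22,16,c); (22,17,c); (22,18,c); result: nodes: 1:vx, 2:vx, 4:vx, 5:vx, 8:vx, 14:tri, 15:tri, 16:vx, 17:vx, 18:vx, 19:tri, 20:tri, 21:tri, 22:tri edges: (14,2,c); (14,4,c); (14,4,ck); (14,8,c); (15,1,c); (15,4,c); (15,5,c); (19,2,c); (19,16,c); (19,18,c); (20,4,c); (20,16,c); (20,17,c); (21,5,c); (21,17,c); (21,18,c); (22,16,c); (22,17,c); (22,18,c)
step 2: rule r1; match: 0->15, 1->1, 2->4, 3->5; deleted nodes 15; deleted edges (15,1,c); (15,4,c); (15,5,c); added nodes 23, 24, 25, 26, 27, 28, 29; added edges (26,1,c); (26,23,c); (26,25,c); (27,4,c); (27,23,c); (27,24,c); (28,5,c); (28,24,c); (28,25,c); (29,23,c); (29,24,c); (29,25,c); result: nodes: 1:vx, 2:vx, 4:vx, 5:vx, 8:vx, 14:tri, 16:vx, 17:vx, 18:vx, 19:tri, 20:tri, 21:tri, 22:tri, 23:vx, 24:vx, 25:vx, 26:tri, 27:tri, 28:tri, 29:tri edges: (14,2,c); (14,4,c); (14,4,ck); (14,8,c); (19,2,c); (19,16,c); (19,18,c); (20,4,c); (20,16,c); (20,17,c); (21,5,c); (21,17,c); (21,18,c); (22,16,c); (22,17,c); (22,18,c); (26,1,c); (26,23,c); (26,25,c); (27,4,c); (27,23,c); (27,24,c); (28,5,c); (28,24,c); (28,25,c); (29,23,c); (29,24,c); (29,25,c)
final:
nodes: 1:vx, 2:vx, 4:vx, 5:vx, 8:vx, 14:tri, 16:vx, 17:vx, 18:vx, 19:tri, 20:tri, 21:tri, 22:tri, 23:vx, 24:vx, 25:vx, 26:tri, 27:tri, 28:tri, 29:tri
edges: (14,2,c); (14,4,c); (14,4,ck); (14,8,c); (19,2,c); (19,16,c); (19,18,c); (20,4,c); (20,16,c); (20,17,c); (21,5,c); (21,17,c); (21,18,c); (22,16,c); (22,17,c); (22,18,c); (26,1,c); (26,23,c); (26,25,c); (27,4,c); (27,23,c); (27,24,c); (28,5,c); (28,24,c); (28,25,c); (29,23,c); (29,24,c); (29,25,c)


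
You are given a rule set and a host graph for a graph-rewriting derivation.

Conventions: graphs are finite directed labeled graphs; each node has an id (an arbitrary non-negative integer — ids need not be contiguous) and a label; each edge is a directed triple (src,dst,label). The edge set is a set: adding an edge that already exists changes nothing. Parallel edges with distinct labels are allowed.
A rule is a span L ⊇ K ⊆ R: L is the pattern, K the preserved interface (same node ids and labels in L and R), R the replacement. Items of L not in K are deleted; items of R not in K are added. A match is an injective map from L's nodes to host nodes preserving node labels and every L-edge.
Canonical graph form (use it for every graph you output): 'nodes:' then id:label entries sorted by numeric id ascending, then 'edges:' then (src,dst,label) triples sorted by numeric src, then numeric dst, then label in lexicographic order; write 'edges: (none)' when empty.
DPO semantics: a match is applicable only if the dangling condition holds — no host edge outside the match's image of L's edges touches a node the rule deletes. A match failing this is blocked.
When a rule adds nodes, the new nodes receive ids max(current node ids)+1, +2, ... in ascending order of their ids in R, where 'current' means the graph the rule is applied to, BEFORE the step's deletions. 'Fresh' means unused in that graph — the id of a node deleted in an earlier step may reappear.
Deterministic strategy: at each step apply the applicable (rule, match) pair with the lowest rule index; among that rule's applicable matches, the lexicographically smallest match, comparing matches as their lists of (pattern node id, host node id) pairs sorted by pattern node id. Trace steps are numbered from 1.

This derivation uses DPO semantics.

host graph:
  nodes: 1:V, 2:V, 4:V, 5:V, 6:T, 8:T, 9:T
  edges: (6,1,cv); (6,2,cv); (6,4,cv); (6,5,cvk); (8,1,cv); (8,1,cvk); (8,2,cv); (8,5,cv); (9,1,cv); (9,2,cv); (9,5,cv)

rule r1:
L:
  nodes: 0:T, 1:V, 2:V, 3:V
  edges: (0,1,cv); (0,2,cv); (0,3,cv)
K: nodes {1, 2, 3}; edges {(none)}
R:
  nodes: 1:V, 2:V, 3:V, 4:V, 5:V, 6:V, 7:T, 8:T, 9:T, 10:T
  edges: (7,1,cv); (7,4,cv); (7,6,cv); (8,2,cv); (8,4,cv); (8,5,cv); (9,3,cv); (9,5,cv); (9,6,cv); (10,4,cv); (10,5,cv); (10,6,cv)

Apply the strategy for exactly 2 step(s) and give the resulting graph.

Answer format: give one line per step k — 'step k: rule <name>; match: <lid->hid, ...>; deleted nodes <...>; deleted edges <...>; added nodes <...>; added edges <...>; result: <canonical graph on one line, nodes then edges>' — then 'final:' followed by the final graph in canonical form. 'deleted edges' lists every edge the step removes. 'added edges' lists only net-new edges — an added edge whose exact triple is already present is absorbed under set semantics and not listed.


step 1: rule r1; match: 0->9, 1->1, 2->2, 3->5; deleted nodes 9; deleted edges (9,1,cv); (9,2,cv); (9,5,cv); added nodes 10, 11, 12, 13, 14, 15, 16; added edges (13,1,cv); (13,10,cv); (13,12,cv); (14,2,cv); (14,10,cv); (14,11,cv); (15,5,cv); (15,11,cv); (15,12,cv); (16,10,cv); (16,11,cv); (16,12,cv); result: nodes: 1:V, 2:V, 4:V, 5:V, 6:T, 8:T, 10:V, 11:V, 12:V, 13:T, 14:T, 15:T, 16:T edges: (6,1,cv); (6,2,cv); (6,4,cv); (6,5,cvk); (8,1,cv); (8,1,cvk); (8,2,cv); (8,5,cv); (13,1,cv); (13,10,cv); (13,12,cv); (14,2,cv); (14,10,cv); (14,11,cv); (15,5,cv); (15,11,cv); (15,12,cv); (16,10,cv); (16,11,cv); (16,12,cv)
step 2: rule r1; match: 0->13, 1->1, 2->10, 3->12; deleted nodes 13; deleted edges (13,1,cv); (13,10,cv); (13,12,cv); added nodes 17, 18, 19, 20, 21, 22, 23; added edges (20,1,cv); (20,17,cv); (20,19,cv); (21,10,cv); (21,17,cv); (21,18,cv); (22,12,cv); (22,18,cv); (22,19,cv); (23,17,cv); (23,18,cv); (23,19,cv); result: nodes: 1:V, 2:V, 4:V, 5:V, 6:T, 8:T, 10:V, 11:V, 12:V, 14:T, 15:T, 16:T, 17:V, 18:V, 19:V, 20:T, 21:T, 22:T, 23:T edges: (6,1,cv); (6,2,cv); (6,4,cv); (6,5,cvk); (8,1,cv); (8,1,cvk); (8,2,cv); (8,5,cv); (14,2,cv); (14,10,cv); (14,11,cv); (15,5,cv); (15,11,cv); (15,12,cv); (16,10,cv); (16,11,cv); (16,12,cv); (20,1,cv); (20,17,cv); (20,19,cv); (21,10,cv); (21,17,cv); (21,18,cv); (22,12,cv); (22,18,cv); (22,19,cv); (23,17,cv); (23,18,cv); (23,19,cv)
final:
nodes: 1:V, 2:V, 4:V, 5:V, 6:T, 8:T, 10:V, 11:V, 12:V, 14:T, 15:T, 16:T, 17:V, 18:V, 19:V, 20:T, 21:T, 22:T, 23:T
edges: (6,1,cv); (6,2,cv); (6,4,cv); (6,5,cvk); (8,1,cv); (8,1,cvk); (8,2,cv); (8,5,cv); (14,2,cv); (14,10,cv); (14,11,cv); (15,5,cv); (15,11,cv); (15,12,cv); (16,10,cv); (16,11,cv); (16,12,cv); (20,1,cv); (20,17,cv); (20,19,cv); (21,10,cv); (21,17,cv); (21,18,cv); (22,12,cv); (22,18,cv); (22,19,cv); (23,17,cv); (23,18,cv); (23,19,cv)


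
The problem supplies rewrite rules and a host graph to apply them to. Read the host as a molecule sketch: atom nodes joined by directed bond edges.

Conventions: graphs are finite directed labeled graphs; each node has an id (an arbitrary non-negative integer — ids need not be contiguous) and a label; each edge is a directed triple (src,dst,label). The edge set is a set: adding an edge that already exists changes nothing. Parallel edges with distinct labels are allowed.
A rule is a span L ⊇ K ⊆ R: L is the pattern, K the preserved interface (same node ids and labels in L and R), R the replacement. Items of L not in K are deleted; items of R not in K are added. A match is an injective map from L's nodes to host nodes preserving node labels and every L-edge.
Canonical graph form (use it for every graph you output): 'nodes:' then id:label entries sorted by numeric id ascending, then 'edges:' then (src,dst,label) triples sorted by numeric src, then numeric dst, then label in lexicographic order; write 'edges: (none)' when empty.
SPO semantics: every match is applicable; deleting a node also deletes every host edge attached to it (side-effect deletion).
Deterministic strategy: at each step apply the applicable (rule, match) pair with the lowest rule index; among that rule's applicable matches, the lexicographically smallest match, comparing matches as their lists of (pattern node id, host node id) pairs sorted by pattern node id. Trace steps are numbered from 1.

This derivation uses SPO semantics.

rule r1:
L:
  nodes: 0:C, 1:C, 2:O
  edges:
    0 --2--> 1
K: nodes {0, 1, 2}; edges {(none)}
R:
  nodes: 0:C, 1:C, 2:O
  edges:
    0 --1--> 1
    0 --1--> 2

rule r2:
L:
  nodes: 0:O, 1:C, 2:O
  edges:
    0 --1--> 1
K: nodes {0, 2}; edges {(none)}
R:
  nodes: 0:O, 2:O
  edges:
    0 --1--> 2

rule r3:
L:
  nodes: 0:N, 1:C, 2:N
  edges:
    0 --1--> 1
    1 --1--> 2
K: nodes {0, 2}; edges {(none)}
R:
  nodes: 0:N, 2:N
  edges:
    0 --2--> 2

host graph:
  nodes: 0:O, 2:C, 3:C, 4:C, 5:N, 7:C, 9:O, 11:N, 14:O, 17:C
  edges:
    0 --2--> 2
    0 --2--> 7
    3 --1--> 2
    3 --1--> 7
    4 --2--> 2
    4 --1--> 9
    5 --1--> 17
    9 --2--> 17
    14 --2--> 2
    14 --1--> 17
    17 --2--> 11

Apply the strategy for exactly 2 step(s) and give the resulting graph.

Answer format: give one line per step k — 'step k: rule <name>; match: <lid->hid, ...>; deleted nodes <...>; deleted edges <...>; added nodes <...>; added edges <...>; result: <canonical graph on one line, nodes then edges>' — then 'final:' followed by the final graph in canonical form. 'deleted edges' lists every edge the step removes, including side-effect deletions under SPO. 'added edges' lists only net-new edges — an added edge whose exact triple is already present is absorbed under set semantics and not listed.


step 1: rule r1; match: 0->4, 1->2, 2->0; deleted nodes (none); deleted edges (4,2,2); added nodes (none); added edges (4,0,1); (4,2,1); result: nodes: 0:O, 2:C, 3:C, 4:C, 5:N, 7:C, 9:O, 11:N, 14:O, 17:C edges: (0,2,2); (0,7,2); (3,2,1); (3,7,1); (4,0,1); (4,2,1); (4,9,1); (5,17,1); (9,17,2); (14,2,2); (14,17,1); (17,11,2)
step 2: rule r2; match: 0->14, 1->17, 2->0; deleted nodes 17; deleted edges (5,17,1); (9,17,2); (14,17,1); (17,11,2); added nodes (none); added edges (14,0,1); result: nodes: 0:O, 2:C, 3:C, 4:C, 5:N, 7:C, 9:O, 11:N, 14:O edges: (0,2,2); (0,7,2); (3,2,1); (3,7,1); (4,0,1); (4,2,1); (4,9,1); (14,0,1); (14,2,2)
final:
nodes: 0:O, 2:C, 3:C, 4:C, 5:N, 7:C, 9:O, 11:N, 14:O
edges: (0,2,2); (0,7,2); (3,2,1); (3,7,1); (4,0,1); (4,2,1); (4,9,1); (14,0,1); (14,2,2)
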